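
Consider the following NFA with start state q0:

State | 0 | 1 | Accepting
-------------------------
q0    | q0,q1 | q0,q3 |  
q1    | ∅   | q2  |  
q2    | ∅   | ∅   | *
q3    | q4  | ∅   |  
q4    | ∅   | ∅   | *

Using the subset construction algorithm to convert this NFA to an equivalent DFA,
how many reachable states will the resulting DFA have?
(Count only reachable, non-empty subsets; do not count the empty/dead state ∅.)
Start subset: {q0}
{q0}: on 0 → {q0, q1}, on 1 → {q0, q3}
{q0, q1}: on 0 → {q0, q1}, on 1 → {q0, q2, q3}
{q0, q3}: on 0 → {q0, q1, q4}, on 1 → {q0, q3}
{q0, q2, q3}: on 0 → {q0, q1, q4}, on 1 → {q0, q3}
{q0, q1, q4}: on 0 → {q0, q1}, on 1 → {q0, q2, q3}
Reachable non-empty subsets: {q0}, {q0, q1}, {q0, q3}, {q0, q2, q3}, {q0, q1, q4} — 5 in total.

Final answer: 5 states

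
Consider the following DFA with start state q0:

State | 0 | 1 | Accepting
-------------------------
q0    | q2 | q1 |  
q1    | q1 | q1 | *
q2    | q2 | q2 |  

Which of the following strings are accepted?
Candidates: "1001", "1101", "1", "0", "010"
"1001": q0 → q1 → q1 → q1 → q1; q1 is accepting → accepted
"1101": q0 → q1 → q1 → q1 → q1; q1 is accepting → accepted
"1": q0 → q1; q1 is accepting → accepted
"0": q0 → q2; q2 is not accepting → rejected
"010": q0 → q2 → q2 → q2; q2 is not accepting → rejected

Final answer: "1001", "1101", "1"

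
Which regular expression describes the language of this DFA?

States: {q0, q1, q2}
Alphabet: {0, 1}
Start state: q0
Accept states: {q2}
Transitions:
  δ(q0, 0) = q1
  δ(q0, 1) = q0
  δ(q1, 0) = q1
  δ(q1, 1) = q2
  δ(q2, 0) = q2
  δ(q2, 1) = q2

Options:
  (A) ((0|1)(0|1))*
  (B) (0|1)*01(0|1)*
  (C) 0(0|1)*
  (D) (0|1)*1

Testing sample strings against the DFA:
  '00' -> rejected
  '10111' -> accepted
  '1000' -> rejected
  '0111' -> accepted
Checking each option for a counterexample:
  (A) ((0|1)(0|1))*: ε is rejected by the DFA but matches the regex → eliminated
  (B) (0|1)*01(0|1)*: agrees with the DFA on all strings of length ≤ 4
  (C) 0(0|1)*: '0' is rejected by the DFA but matches the regex → eliminated
  (D) (0|1)*1: '1' is rejected by the DFA but matches the regex → eliminated
Only (B) (0|1)*01(0|1)* is consistent with the DFA.

Final answer: (B) (0|1)*01(0|1)*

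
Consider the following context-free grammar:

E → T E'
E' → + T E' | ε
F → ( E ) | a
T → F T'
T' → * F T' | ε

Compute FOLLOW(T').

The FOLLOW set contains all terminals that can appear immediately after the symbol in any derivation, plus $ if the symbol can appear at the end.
Useful FIRST sets: FIRST(E') = {+, ε}, FIRST(T') = {*, ε} (both E' and T' are nullable).
FOLLOW(E): E is the start symbol → $; E appears in F → ( E ) followed by ')' → FOLLOW(E) = {), $}.
FOLLOW(E'): E' appears at the right end of E → T E' and of E' → + T E', so FOLLOW(E') ⊇ FOLLOW(E) (the second occurrence adds nothing new). FOLLOW(E') = {), $}.
FOLLOW(T): in E → T E' and E' → + T E', T is followed by E': add FIRST(E') minus ε = {+}; since E' is nullable, also add FOLLOW(E) and FOLLOW(E') = {), $}. FOLLOW(T) = {+, ), $}.
FOLLOW(T'): T' appears at the right end of T → F T' and of T' → * F T', so FOLLOW(T') = FOLLOW(T) = {+, ), $}.

Final answer: {$, ), +}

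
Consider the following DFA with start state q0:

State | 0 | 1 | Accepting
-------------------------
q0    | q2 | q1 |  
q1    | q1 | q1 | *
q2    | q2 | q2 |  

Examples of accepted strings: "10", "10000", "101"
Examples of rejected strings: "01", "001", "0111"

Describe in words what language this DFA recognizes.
non-empty binary strings starting with 1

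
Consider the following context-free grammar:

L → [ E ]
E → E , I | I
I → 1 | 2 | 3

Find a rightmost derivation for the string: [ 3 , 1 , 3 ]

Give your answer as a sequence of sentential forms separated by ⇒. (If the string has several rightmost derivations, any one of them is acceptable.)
Start with L.
Step 1: the rightmost non-terminal is L; apply L → [ E ]:  [ E ]
Step 2: the rightmost non-terminal is E; apply E → E , I:  [ E , I ]
Step 3: the rightmost non-terminal is I; apply I → 3:  [ E , 3 ]
Step 4: the rightmost non-terminal is E; apply E → E , I:  [ E , I , 3 ]
Step 5: the rightmost non-terminal is I; apply I → 1:  [ E , 1 , 3 ]
Step 6: the rightmost non-terminal is E; apply E → I:  [ I , 1 , 3 ]
Step 7: the rightmost non-terminal is I; apply I → 3:  [ 3 , 1 , 3 ]

Final answer: L ⇒ [ E ] ⇒ [ E , I ] ⇒ [ E , 3 ] ⇒ [ E , I , 3 ] ⇒ [ E , 1 , 3 ] ⇒ [ I , 1 , 3 ] ⇒ [ 3 , 1 , 3 ]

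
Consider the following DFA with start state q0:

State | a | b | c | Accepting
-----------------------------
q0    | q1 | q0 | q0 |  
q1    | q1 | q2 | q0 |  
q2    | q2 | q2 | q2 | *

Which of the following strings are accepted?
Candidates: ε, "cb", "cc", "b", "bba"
ε: q0; q0 is not accepting → rejected
"cb": q0 → q0 → q0; q0 is not accepting → rejected
"cc": q0 → q0 → q0; q0 is not accepting → rejected
"b": q0 → q0; q0 is not accepting → rejected
"bba": q0 → q0 → q0 → q1; q1 is not accepting → rejected

Final answer: None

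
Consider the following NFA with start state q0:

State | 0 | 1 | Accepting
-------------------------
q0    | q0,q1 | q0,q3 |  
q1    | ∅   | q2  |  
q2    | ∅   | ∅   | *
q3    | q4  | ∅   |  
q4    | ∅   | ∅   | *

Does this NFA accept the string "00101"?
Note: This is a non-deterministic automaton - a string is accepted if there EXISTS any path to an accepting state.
Track the set of states the NFA could be in: start {q0}
Read '0': {q0} → {q0, q1}
Read '0': {q0, q1} → {q0, q1}
Read '1': {q0, q1} → {q0, q2, q3}
Read '0': {q0, q2, q3} → {q0, q1, q4}
Read '1': {q0, q1, q4} → {q0, q2, q3}
Final set {q0, q2, q3} contains accepting state(s) {q2} → accepted.

Final answer: Yes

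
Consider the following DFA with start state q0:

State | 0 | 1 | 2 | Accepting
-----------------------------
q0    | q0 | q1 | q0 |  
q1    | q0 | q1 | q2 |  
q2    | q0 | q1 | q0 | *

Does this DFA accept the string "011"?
Start in q0.
Read '0': q0 → q0
Read '1': q0 → q1
Read '1': q1 → q1
Final state q1 is not accepting, so the string is rejected.

Final answer: No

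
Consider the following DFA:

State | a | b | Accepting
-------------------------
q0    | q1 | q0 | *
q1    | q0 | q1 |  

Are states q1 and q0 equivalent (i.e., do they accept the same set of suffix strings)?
Try the suffix ε (the empty string).
From q1: q1 — not accepting.
From q0: q0 — accepting.
The two states disagree on this suffix, so they are not equivalent.

Final answer: No. Distinguishing string: ε (the empty string) - accepted from q0 but not from q1.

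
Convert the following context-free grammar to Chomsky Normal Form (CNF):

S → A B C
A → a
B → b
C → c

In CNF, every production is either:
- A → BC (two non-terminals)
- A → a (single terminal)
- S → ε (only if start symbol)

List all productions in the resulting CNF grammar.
The grammar has no ε-productions or unit productions to eliminate.
A → a is already in CNF (single terminal) – keep it.
B → b is already in CNF (single terminal) – keep it.
C → c is already in CNF (single terminal) – keep it.
S → A B C has 3 symbols on the right: break it into binary productions S → A X0, X0 → B C.
Resulting CNF grammar (5 productions): A → a; B → b; C → c; S → A X0; X0 → B C

Final answer: A → a; B → b; C → c; S → A X0; X0 → B C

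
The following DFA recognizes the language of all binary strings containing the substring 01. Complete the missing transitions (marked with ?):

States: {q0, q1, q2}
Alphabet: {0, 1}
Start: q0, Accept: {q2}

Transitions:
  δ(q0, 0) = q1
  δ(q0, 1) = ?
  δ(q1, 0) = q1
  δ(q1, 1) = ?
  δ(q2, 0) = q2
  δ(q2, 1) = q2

What each state remembers (consistent with the given transitions and accept states):
  q0: 01 not seen yet and the last symbol was not 0
  q1: 01 not seen yet and the last symbol was 0
  q2: the substring 01 has already been seen
Filling in the missing entries:
  δ(q0, 1): in q0 (01 not seen yet and the last symbol was not 0), after reading 1 we have: 01 not seen yet and the last symbol was not 0 → q0
  δ(q1, 1): in q1 (01 not seen yet and the last symbol was 0), after reading 1 we have: the substring 01 has already been seen → q2

Final answer: δ(q0, 1) = q0; δ(q1, 1) = q2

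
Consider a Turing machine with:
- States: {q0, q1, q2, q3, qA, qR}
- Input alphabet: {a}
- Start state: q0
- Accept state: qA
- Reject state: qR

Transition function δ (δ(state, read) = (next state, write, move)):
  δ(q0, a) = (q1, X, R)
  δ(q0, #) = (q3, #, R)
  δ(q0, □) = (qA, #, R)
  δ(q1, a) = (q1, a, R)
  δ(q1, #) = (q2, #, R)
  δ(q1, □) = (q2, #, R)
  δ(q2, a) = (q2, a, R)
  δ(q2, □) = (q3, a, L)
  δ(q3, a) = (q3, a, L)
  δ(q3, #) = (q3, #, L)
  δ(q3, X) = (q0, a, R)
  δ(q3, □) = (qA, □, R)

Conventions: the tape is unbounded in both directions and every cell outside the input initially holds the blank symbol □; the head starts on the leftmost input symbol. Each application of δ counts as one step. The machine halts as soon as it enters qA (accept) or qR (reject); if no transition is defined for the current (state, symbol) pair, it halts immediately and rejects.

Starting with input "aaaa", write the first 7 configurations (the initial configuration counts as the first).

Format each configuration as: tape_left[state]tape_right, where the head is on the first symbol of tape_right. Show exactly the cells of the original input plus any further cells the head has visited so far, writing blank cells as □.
Step 0: [q0]aaaa (head at position 0)
Step 1: δ(q0, a) = (q1, X, R)  ⊢  X[q1]aaa (head at position 1)
Step 2: δ(q1, a) = (q1, a, R)  ⊢  Xa[q1]aa (head at position 2)
Step 3: δ(q1, a) = (q1, a, R)  ⊢  Xaa[q1]a (head at position 3)
Step 4: δ(q1, a) = (q1, a, R)  ⊢  Xaaa[q1]□ (head at position 4)
Step 5: δ(q1, □) = (q2, #, R)  ⊢  Xaaa#[q2]□ (head at position 5)
Step 6: δ(q2, □) = (q3, a, L)  ⊢  Xaaa[q3]#a (head at position 4)

Final answer: [q0]aaaa ⊢ X[q1]aaa ⊢ Xa[q1]aa ⊢ Xaa[q1]a ⊢ Xaaa[q1]□ ⊢ Xaaa#[q2]□ ⊢ Xaaa[q3]#a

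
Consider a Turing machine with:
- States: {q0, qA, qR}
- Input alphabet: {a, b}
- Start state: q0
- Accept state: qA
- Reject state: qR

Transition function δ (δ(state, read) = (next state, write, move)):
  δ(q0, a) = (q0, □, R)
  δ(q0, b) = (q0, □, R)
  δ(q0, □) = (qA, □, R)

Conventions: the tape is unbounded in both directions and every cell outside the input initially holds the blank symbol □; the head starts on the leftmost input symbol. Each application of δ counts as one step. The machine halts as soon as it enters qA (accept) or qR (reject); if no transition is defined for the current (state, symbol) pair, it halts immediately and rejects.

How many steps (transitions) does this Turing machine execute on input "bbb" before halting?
Step 0: [q0]bbb (head at position 0)
Step 1: δ(q0, b) = (q0, □, R)  ⊢  □[q0]bb (head at position 1)
Step 2: δ(q0, b) = (q0, □, R)  ⊢  □□[q0]b (head at position 2)
Step 3: δ(q0, b) = (q0, □, R)  ⊢  □□□[q0]□ (head at position 3)
Step 4: δ(q0, □) = (qA, □, R)  ⊢  □□□□[qA]□ (head at position 4)
The machine is in qA, so it halts and accepts.
Number of transitions executed: 4.

Final answer: 4 steps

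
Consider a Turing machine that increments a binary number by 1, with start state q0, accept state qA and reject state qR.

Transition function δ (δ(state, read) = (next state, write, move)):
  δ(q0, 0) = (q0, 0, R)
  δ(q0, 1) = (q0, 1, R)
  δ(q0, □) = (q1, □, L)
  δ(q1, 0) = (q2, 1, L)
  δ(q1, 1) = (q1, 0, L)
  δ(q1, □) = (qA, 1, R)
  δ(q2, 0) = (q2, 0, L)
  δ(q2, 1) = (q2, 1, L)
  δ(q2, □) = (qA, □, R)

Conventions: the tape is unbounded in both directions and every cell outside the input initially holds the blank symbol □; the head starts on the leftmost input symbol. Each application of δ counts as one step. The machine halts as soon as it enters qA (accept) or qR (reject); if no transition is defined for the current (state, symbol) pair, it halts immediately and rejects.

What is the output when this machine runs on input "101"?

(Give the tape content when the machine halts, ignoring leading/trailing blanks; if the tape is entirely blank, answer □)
Step 0: [q0]101 (head at position 0)
Step 1: δ(q0, 1) = (q0, 1, R)  ⊢  1[q0]01 (head at position 1)
Step 2: δ(q0, 0) = (q0, 0, R)  ⊢  10[q0]1 (head at position 2)
Step 3: δ(q0, 1) = (q0, 1, R)  ⊢  101[q0]□ (head at position 3)
Step 4: δ(q0, □) = (q1, □, L)  ⊢  10[q1]1□ (head at position 2)
Step 5: δ(q1, 1) = (q1, 0, L)  ⊢  1[q1]00□ (head at position 1)
Step 6: δ(q1, 0) = (q2, 1, L)  ⊢  [q2]110□ (head at position 0)
Step 7: δ(q2, 1) = (q2, 1, L)  ⊢  [q2]□110□ (head at position -1)
Step 8: δ(q2, □) = (qA, □, R)  ⊢  □[qA]110□ (head at position 0)
The machine is in qA, so it halts and accepts.
Tape content when halted (ignoring surrounding blanks): 110

Final answer: Output: 110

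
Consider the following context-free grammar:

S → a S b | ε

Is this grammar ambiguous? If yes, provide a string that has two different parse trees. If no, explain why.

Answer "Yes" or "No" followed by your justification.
At every step exactly one production applies: if the remaining string to generate is non-empty it starts with a and ends with b, forcing S → a S b; if it is empty, S → ε is forced. Hence each string a^n b^n has exactly one derivation (S → a S b applied n times, then S → ε) and one parse tree.

Final answer: No - the grammar is unambiguous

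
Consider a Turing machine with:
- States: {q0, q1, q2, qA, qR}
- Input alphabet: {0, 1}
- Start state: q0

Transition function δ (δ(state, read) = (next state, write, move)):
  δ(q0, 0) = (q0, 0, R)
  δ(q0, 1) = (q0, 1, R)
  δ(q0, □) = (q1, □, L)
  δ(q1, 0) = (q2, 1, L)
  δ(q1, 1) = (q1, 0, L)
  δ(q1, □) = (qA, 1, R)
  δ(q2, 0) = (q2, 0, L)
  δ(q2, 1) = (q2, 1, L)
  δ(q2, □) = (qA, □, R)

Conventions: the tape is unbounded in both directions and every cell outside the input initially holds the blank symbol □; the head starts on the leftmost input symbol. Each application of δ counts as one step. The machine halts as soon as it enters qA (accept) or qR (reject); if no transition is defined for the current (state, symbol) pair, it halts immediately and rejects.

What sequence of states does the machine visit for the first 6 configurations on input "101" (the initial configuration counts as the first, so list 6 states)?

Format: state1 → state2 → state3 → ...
Step 0: [q0]101 (head at position 0)
Step 1: δ(q0, 1) = (q0, 1, R)  ⊢  1[q0]01 (head at position 1)
Step 2: δ(q0, 0) = (q0, 0, R)  ⊢  10[q0]1 (head at position 2)
Step 3: δ(q0, 1) = (q0, 1, R)  ⊢  101[q0]□ (head at position 3)
Step 4: δ(q0, □) = (q1, □, L)  ⊢  10[q1]1□ (head at position 2)
Step 5: δ(q1, 1) = (q1, 0, L)  ⊢  1[q1]00□ (head at position 1)
Reading off the states of these 6 configurations: q0 → q0 → q0 → q0 → q1 → q1

Final answer: q0 → q0 → q0 → q0 → q1 → q1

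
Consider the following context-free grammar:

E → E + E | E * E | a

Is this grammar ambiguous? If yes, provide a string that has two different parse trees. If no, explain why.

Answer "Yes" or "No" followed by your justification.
Two different leftmost derivations of a + a * a:
  (1) E ⇒ E + E ⇒ a + E ⇒ a + E * E ⇒ a + a * E ⇒ a + a * a   (tree groups a + (a * a))
  (2) E ⇒ E * E ⇒ E + E * E ⇒ a + E * E ⇒ a + a * E ⇒ a + a * a   (tree groups (a + a) * a)
Two distinct leftmost derivations = two distinct parse trees, so the grammar is ambiguous.

Final answer: Yes - the string 'a + a * a' has two distinct leftmost derivations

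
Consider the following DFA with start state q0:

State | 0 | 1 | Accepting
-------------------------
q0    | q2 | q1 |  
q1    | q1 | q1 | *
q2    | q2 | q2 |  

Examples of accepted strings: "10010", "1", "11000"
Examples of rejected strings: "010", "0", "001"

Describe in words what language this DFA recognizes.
non-empty binary strings starting with 1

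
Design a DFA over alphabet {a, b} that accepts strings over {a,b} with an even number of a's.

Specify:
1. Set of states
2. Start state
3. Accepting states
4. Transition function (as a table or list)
One valid DFA (any DFA recognizing the same language is acceptable):
States: {q0, q1}
Start: q0
Accepting: {q0}
Transitions (accepting states marked with *):
State | a | b | Accepting
-------------------------
q0    | q1 | q0 | *
q1    | q0 | q1 |  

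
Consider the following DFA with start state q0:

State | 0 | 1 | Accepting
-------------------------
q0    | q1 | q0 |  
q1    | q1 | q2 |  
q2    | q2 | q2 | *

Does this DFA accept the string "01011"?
Start in q0.
Read '0': q0 → q1
Read '1': q1 → q2
Read '0': q2 → q2
Read '1': q2 → q2
Read '1': q2 → q2
Final state q2 is accepting, so the string is accepted.

Final answer: Yes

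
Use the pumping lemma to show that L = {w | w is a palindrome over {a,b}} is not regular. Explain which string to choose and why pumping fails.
Language: L = {w | w is a palindrome over {a,b}} (strings that read the same forwards and backwards)
Step 1: Assume for contradiction that L is regular, with pumping length p.
Step 2: Choose s = a^p b a^p. Then s ∈ L (it reads the same forwards and backwards) and |s| ≥ p.
Step 3: Consider any decomposition s = xyz with |xy| ≤ p and |y| > 0. Since |xy| ≤ p and the first p symbols of s are all a's, y = a^k for some k with 1 ≤ k ≤ p.
Step 4: Pumping up (i = 2): xy²z = a^(p+k) b a^p. Its reverse is a^p b a^(p+k) ≠ a^(p+k) b a^p (the single b is no longer in the middle), so xy²z is not a palindrome and xy²z ∉ L.
This contradicts the pumping lemma, so L is not regular.

Final answer: Choose s = a^p b a^p. Since |xy| ≤ p, y = a^k with k ≥ 1. Then xy²z = a^(p+k) b a^p is not a palindrome, so ∉ L.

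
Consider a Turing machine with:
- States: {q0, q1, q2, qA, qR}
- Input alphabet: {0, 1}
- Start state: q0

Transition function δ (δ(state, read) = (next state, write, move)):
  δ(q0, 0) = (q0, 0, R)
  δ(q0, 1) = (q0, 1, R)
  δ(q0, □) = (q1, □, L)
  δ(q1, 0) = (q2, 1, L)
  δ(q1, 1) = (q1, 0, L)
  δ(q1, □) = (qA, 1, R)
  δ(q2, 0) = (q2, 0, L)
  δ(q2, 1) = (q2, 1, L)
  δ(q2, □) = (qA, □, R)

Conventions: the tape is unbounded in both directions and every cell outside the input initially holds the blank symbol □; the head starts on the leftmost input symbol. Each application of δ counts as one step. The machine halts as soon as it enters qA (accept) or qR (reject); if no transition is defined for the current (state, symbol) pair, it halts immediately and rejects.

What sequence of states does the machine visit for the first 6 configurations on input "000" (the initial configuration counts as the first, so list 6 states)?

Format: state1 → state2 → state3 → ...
Step 0: [q0]000 (head at position 0)
Step 1: δ(q0, 0) = (q0, 0, R)  ⊢  0[q0]00 (head at position 1)
Step 2: δ(q0, 0) = (q0, 0, R)  ⊢  00[q0]0 (head at position 2)
Step 3: δ(q0, 0) = (q0, 0, R)  ⊢  000[q0]□ (head at position 3)
Step 4: δ(q0, □) = (q1, □, L)  ⊢  00[q1]0□ (head at position 2)
Step 5: δ(q1, 0) = (q2, 1, L)  ⊢  0[q2]01□ (head at position 1)
Reading off the states of these 6 configurations: q0 → q0 → q0 → q0 → q1 → q2

Final answer: q0 → q0 → q0 → q0 → q1 → q2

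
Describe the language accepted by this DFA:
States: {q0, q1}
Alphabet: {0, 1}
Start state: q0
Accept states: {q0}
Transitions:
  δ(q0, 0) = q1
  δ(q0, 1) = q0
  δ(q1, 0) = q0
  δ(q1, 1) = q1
Analyzing the DFA structure:
Start state: q0
Accept states: {q0}
Interpreting what each state remembers (checking against the transitions):
  q0: an even number of 0s has been read so far
  q1: an odd number of 0s has been read so far
  δ(q0, 0): in q0 (an even number of 0s has been read so far), after reading 0 we have: an odd number of 0s has been read so far → q1
  δ(q0, 1): in q0 (an even number of 0s has been read so far), after reading 1 we have: an even number of 0s has been read so far → q0
  δ(q1, 0): in q1 (an odd number of 0s has been read so far), after reading 0 we have: an even number of 0s has been read so far → q0
  δ(q1, 1): in q1 (an odd number of 0s has been read so far), after reading 1 we have: an odd number of 0s has been read so far → q1
A string is accepted iff it ends in {q0}, i.e. an even number of 0s has been read so far.
Language: All binary strings with an even number of 0s

Final answer: All binary strings with an even number of 0s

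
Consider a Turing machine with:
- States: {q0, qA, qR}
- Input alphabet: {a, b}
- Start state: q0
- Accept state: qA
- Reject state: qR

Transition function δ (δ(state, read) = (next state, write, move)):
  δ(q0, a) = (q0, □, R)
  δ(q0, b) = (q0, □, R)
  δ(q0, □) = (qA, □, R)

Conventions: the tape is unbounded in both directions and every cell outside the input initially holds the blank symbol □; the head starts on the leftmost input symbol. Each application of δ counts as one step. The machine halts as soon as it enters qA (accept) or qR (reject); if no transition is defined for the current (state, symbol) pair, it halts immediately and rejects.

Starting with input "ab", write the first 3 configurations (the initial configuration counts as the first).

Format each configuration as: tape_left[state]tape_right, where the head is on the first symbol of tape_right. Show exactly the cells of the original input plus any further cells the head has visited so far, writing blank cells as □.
Step 0: [q0]ab (head at position 0)
Step 1: δ(q0, a) = (q0, □, R)  ⊢  □[q0]b (head at position 1)
Step 2: δ(q0, b) = (q0, □, R)  ⊢  □□[q0]□ (head at position 2)

Final answer: [q0]ab ⊢ □[q0]b ⊢ □□[q0]□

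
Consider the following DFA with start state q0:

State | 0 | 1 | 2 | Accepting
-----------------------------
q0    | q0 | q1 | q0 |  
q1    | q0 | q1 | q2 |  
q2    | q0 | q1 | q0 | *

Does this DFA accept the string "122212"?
Start in q0.
Read '1': q0 → q1
Read '2': q1 → q2
Read '2': q2 → q0
Read '2': q0 → q0
Read '1': q0 → q1
Read '2': q1 → q2
Final state q2 is accepting, so the string is accepted.

Final answer: Yes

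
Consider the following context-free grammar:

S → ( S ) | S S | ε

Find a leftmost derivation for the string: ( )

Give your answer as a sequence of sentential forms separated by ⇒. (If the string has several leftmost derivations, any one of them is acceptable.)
Start with S.
Step 1: the leftmost non-terminal is S; apply S → ( S ):  ( S )
Step 2: the leftmost non-terminal is S; apply S → ε:  ( )

Final answer: S ⇒ ( S ) ⇒ ( )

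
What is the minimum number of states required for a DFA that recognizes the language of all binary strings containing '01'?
Language: binary strings containing '01'
Lower bound (Myhill–Nerode): the prefixes ε, 0, 01 are pairwise distinguishable:
  ε vs 01: suffix ε distinguishes them (ε is rejected, 01 is accepted)
  0 vs 01: suffix ε distinguishes them (0 is rejected, 01 is accepted)
  ε vs 0: suffix 1 distinguishes them (ε·1 = 1 is rejected, 0·1 = 01 is accepted)
So any DFA needs at least 3 states.
Upper bound: a DFA with 3 states exists (one state per class above: 'no progress', 'last symbol 0', and 'seen 01' (accepting sink)).
Minimum states: 3

Final answer: 3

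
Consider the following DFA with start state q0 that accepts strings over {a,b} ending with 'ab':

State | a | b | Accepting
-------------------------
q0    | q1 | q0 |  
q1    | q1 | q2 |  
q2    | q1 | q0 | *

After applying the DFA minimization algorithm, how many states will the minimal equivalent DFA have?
All 3 states are reachable from q0, so none can be removed as unreachable.
Table-filling: first mark every (accepting, non-accepting) pair as distinguishable (accepting: {q2}; non-accepting: {q0, q1}).
Round 1: (q0, q1) on 'b' go to q0 and q2, already distinguishable → mark.
Every pair of states is distinguishable, so the DFA is already minimal.
Equivalence classes: {q0}, {q1}, {q2} → 3 states.

Final answer: 3 states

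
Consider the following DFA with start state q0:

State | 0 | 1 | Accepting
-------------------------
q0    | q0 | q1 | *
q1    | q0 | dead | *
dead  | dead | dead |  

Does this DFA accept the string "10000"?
Start in q0.
Read '1': q0 → q1
Read '0': q1 → q0
Read '0': q0 → q0
Read '0': q0 → q0
Read '0': q0 → q0
Final state q0 is accepting, so the string is accepted.

Final answer: Yes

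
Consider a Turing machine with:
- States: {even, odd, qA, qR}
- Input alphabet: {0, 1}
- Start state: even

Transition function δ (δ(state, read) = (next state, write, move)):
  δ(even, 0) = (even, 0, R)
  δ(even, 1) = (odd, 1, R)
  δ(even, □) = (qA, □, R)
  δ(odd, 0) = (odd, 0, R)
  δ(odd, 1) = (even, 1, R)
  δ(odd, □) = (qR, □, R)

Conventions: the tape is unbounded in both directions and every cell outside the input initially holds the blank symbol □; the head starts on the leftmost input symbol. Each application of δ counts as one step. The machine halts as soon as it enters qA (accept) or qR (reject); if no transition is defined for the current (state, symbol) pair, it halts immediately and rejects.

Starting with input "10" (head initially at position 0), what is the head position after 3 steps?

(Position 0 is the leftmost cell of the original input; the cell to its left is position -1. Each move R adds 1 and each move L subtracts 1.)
Step 0: [even]10 (head at position 0)
Step 1: δ(even, 1) = (odd, 1, R)  ⊢  1[odd]0 (head at position 1)
Step 2: δ(odd, 0) = (odd, 0, R)  ⊢  10[odd]□ (head at position 2)
Step 3: δ(odd, □) = (qR, □, R)  ⊢  10□[qR]□ (head at position 3)
Head position after 3 steps: 3

Final answer: Position 3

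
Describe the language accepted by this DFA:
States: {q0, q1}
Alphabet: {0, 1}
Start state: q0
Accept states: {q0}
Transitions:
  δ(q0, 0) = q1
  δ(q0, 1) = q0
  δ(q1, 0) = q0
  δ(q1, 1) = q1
Analyzing the DFA structure:
Start state: q0
Accept states: {q0}
Interpreting what each state remembers (checking against the transitions):
  q0: an even number of 0s has been read so far
  q1: an odd number of 0s has been read so far
  δ(q0, 0): in q0 (an even number of 0s has been read so far), after reading 0 we have: an odd number of 0s has been read so far → q1
  δ(q0, 1): in q0 (an even number of 0s has been read so far), after reading 1 we have: an even number of 0s has been read so far → q0
  δ(q1, 0): in q1 (an odd number of 0s has been read so far), after reading 0 we have: an even number of 0s has been read so far → q0
  δ(q1, 1): in q1 (an odd number of 0s has been read so far), after reading 1 we have: an odd number of 0s has been read so far → q1
A string is accepted iff it ends in {q0}, i.e. an even number of 0s has been read so far.
Language: All binary strings with an even number of 0s

Final answer: All binary strings with an even number of 0s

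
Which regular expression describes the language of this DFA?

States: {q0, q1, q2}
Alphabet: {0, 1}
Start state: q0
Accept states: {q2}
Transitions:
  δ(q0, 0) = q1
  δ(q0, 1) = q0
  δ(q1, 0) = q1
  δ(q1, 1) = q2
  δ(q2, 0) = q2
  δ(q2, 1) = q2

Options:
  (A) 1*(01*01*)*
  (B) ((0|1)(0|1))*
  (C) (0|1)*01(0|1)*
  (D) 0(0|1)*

Testing sample strings against the DFA:
  '00' -> rejected
  '01100' -> accepted
  '11110' -> rejected
  '00' -> rejected
Checking each option for a counterexample:
  (A) 1*(01*01*)*: ε is rejected by the DFA but matches the regex → eliminated
  (B) ((0|1)(0|1))*: ε is rejected by the DFA but matches the regex → eliminated
  (C) (0|1)*01(0|1)*: agrees with the DFA on all strings of length ≤ 4
  (D) 0(0|1)*: '0' is rejected by the DFA but matches the regex → eliminated
Only (C) (0|1)*01(0|1)* is consistent with the DFA.

Final answer: (C) (0|1)*01(0|1)*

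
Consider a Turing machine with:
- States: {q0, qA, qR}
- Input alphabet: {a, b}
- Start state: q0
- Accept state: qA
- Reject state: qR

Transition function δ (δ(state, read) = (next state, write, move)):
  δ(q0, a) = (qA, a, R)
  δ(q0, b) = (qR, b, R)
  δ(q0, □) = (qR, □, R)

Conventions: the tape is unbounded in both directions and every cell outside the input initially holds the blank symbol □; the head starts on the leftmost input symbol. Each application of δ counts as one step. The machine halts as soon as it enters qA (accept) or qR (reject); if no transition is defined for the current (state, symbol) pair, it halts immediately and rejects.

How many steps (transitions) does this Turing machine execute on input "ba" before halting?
Step 0: [q0]ba (head at position 0)
Step 1: δ(q0, b) = (qR, b, R)  ⊢  b[qR]a (head at position 1)
The machine is in qR, so it halts and rejects.
Number of transitions executed: 1.

Final answer: 1 steps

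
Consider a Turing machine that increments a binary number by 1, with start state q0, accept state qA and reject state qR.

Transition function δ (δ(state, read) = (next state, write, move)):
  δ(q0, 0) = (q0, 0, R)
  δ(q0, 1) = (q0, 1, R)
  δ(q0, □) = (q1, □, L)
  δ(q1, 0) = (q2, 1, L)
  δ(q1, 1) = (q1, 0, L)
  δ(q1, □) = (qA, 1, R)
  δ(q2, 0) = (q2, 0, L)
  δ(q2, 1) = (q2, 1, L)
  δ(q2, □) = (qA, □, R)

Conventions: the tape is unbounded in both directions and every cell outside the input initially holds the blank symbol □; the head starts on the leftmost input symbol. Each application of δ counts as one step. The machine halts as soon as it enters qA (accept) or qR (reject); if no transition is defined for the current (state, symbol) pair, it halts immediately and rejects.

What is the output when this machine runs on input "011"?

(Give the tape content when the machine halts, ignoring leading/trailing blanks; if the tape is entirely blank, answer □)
Step 0: [q0]011 (head at position 0)
Step 1: δ(q0, 0) = (q0, 0, R)  ⊢  0[q0]11 (head at position 1)
Step 2: δ(q0, 1) = (q0, 1, R)  ⊢  01[q0]1 (head at position 2)
Step 3: δ(q0, 1) = (q0, 1, R)  ⊢  011[q0]□ (head at position 3)
Step 4: δ(q0, □) = (q1, □, L)  ⊢  01[q1]1□ (head at position 2)
Step 5: δ(q1, 1) = (q1, 0, L)  ⊢  0[q1]10□ (head at position 1)
Step 6: δ(q1, 1) = (q1, 0, L)  ⊢  [q1]000□ (head at position 0)
Step 7: δ(q1, 0) = (q2, 1, L)  ⊢  [q2]□100□ (head at position -1)
Step 8: δ(q2, □) = (qA, □, R)  ⊢  □[qA]100□ (head at position 0)
The machine is in qA, so it halts and accepts.
Tape content when halted (ignoring surrounding blanks): 100

Final answer: Output: 100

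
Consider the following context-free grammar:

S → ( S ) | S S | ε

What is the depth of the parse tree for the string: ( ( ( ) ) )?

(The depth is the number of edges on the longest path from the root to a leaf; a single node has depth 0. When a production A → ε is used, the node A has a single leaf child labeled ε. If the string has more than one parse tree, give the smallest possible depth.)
The string is 3 nested pairs. The shallowest parse tree applies S → ( S ) 3 times (one node per nested pair, each a child of the previous) and then S → ε in the middle.
S nodes at depths 0..3, ε leaf at depth 4; parentheses leaves are at depths 1..3.
(Using S → S S with an S → ε child anywhere only adds levels, so it cannot give a shallower tree.)
Depth = 4.

Final answer: 4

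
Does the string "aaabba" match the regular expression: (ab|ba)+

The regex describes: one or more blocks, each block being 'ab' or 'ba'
No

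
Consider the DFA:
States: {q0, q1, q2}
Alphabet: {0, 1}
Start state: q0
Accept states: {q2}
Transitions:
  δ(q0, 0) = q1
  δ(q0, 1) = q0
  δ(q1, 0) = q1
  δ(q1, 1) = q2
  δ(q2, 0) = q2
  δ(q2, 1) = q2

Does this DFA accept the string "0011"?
Processing string "0011":
  q0 --0--> q1
  q1 --0--> q1
  q1 --1--> q2
  q2 --1--> q2
Final state: q2
Accept states: {q2}
q2 is an accept state, so the string is accepted.

Final answer: Yes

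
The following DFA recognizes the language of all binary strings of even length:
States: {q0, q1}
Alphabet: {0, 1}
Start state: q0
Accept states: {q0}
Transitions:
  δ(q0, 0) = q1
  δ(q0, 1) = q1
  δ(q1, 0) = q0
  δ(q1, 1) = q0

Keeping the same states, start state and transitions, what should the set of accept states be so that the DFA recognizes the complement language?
The DFA is complete (every state has a transition on every symbol), so the complement
is recognized by the same DFA with accepting and non-accepting states swapped.
Original accept states: {q0}
Complement accept states = All states - Original accept states
= {q0, q1} - {q0}
= {q1}
Complement language: strings of ODD length

Final answer: {q1}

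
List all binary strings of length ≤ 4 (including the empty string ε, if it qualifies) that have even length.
Checking every binary string of length 0 to 4:
  Length 0: accepted: ε | rejected: (none)
  Length 1: accepted: (none) | rejected: 0, 1
  Length 2: accepted: 00, 01, 10, 11 | rejected: (none)
  Length 3: accepted: (none) | rejected: 000, 001, 010, 011, 100, 101, 110, 111
  Length 4: accepted: 0000, 0001, 0010, 0011, 0100, 0101, 0110, 0111, 1000, 1001, 1010, 1011, 1100, 1101, 1110, 1111 | rejected: (none)
Total: 21 string(s).

Final answer: ε, 00, 01, 10, 11, 0000, 0001, 0010, 0011, 0100, 0101, 0110, 0111, 1000, 1001, 1010, 1011, 1100, 1101, 1110, 1111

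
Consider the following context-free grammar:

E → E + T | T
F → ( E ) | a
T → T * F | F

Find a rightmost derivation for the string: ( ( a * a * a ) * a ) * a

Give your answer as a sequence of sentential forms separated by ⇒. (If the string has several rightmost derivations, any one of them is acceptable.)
Start with E.
Step 1: the rightmost non-terminal is E; apply E → T:  T
Step 2: the rightmost non-terminal is T; apply T → T * F:  T * F
Step 3: the rightmost non-terminal is F; apply F → a:  T * a
Step 4: the rightmost non-terminal is T; apply T → F:  F * a
Step 5: the rightmost non-terminal is F; apply F → ( E ):  ( E ) * a
Step 6: the rightmost non-terminal is E; apply E → T:  ( T ) * a
Step 7: the rightmost non-terminal is T; apply T → T * F:  ( T * F ) * a
Step 8: the rightmost non-terminal is F; apply F → a:  ( T * a ) * a
Step 9: the rightmost non-terminal is T; apply T → F:  ( F * a ) * a
Step 10: the rightmost non-terminal is F; apply F → ( E ):  ( ( E ) * a ) * a
Step 11: the rightmost non-terminal is E; apply E → T:  ( ( T ) * a ) * a
Step 12: the rightmost non-terminal is T; apply T → T * F:  ( ( T * F ) * a ) * a
Step 13: the rightmost non-terminal is F; apply F → a:  ( ( T * a ) * a ) * a
Step 14: the rightmost non-terminal is T; apply T → T * F:  ( ( T * F * a ) * a ) * a
Step 15: the rightmost non-terminal is F; apply F → a:  ( ( T * a * a ) * a ) * a
Step 16: the rightmost non-terminal is T; apply T → F:  ( ( F * a * a ) * a ) * a
Step 17: the rightmost non-terminal is F; apply F → a:  ( ( a * a * a ) * a ) * a

Final answer: E ⇒ T ⇒ T * F ⇒ T * a ⇒ F * a ⇒ ( E ) * a ⇒ ( T ) * a ⇒ ( T * F ) * a ⇒ ( T * a ) * a ⇒ ( F * a ) * a ⇒ ( ( E ) * a ) * a ⇒ ( ( T ) * a ) * a ⇒ ( ( T * F ) * a ) * a ⇒ ( ( T * a ) * a ) * a ⇒ ( ( T * F * a ) * a ) * a ⇒ ( ( T * a * a ) * a ) * a ⇒ ( ( F * a * a ) * a ) * a ⇒ ( ( a * a * a ) * a ) * a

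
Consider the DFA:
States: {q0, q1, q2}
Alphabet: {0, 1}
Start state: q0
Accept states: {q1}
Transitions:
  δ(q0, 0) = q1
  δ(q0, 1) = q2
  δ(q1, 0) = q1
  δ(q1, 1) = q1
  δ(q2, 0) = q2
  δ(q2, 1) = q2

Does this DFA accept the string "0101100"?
Processing string "0101100":
  q0 --0--> q1
  q1 --1--> q1
  q1 --0--> q1
  q1 --1--> q1
  q1 --1--> q1
  q1 --0--> q1
  q1 --0--> q1
Final state: q1
Accept states: {q1}
q1 is an accept state, so the string is accepted.

Final answer: Yes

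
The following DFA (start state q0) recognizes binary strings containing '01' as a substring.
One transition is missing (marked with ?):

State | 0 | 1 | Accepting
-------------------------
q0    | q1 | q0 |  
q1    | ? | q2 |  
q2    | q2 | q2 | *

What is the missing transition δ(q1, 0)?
q1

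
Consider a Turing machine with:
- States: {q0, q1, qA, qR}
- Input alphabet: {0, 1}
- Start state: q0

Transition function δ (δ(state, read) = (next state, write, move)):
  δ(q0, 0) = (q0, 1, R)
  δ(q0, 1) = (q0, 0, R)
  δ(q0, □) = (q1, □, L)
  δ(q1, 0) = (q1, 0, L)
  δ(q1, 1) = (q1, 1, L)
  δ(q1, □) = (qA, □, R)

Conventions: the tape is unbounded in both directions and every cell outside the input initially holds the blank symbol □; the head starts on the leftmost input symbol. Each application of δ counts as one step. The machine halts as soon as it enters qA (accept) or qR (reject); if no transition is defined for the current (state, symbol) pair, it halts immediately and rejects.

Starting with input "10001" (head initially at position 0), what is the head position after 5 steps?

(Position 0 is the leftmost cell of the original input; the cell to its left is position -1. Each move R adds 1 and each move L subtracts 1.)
Step 0: [q0]10001 (head at position 0)
Step 1: δ(q0, 1) = (q0, 0, R)  ⊢  0[q0]0001 (head at position 1)
Step 2: δ(q0, 0) = (q0, 1, R)  ⊢  01[q0]001 (head at position 2)
Step 3: δ(q0, 0) = (q0, 1, R)  ⊢  011[q0]01 (head at position 3)
Step 4: δ(q0, 0) = (q0, 1, R)  ⊢  0111[q0]1 (head at position 4)
Step 5: δ(q0, 1) = (q0, 0, R)  ⊢  01110[q0]□ (head at position 5)
Head position after 5 steps: 5

Final answer: Position 5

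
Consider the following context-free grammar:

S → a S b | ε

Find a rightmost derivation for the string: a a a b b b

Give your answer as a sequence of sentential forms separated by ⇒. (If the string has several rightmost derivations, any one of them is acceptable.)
Start with S.
Step 1: the rightmost non-terminal is S; apply S → a S b:  a S b
Step 2: the rightmost non-terminal is S; apply S → a S b:  a a S b b
Step 3: the rightmost non-terminal is S; apply S → a S b:  a a a S b b b
Step 4: the rightmost non-terminal is S; apply S → ε:  a a a b b b

Final answer: S ⇒ a S b ⇒ a a S b b ⇒ a a a S b b b ⇒ a a a b b b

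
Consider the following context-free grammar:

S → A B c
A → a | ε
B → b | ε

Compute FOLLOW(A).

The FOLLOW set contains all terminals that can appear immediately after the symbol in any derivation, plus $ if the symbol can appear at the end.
A occurs in S → A B c followed by B c. Add FIRST(B) minus ε = {b}; B is nullable (B → ε), so what follows B can also follow A: the terminal c. FOLLOW(A) = {b, c}.

Final answer: {b, c}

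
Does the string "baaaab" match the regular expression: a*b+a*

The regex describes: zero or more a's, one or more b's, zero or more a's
No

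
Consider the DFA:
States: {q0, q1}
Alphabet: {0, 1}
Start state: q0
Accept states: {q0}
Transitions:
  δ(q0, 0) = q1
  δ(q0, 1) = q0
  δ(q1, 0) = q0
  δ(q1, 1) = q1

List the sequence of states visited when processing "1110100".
Starting at q0
Read '1': q0 -> q0
Read '1': q0 -> q0
Read '1': q0 -> q0
Read '0': q0 -> q1
Read '1': q1 -> q1
Read '0': q1 -> q0
Read '0': q0 -> q1

Final answer: q0 -> q0 -> q0 -> q0 -> q1 -> q1 -> q0 -> q1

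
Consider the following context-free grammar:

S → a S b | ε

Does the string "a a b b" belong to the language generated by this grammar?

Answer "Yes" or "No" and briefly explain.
A derivation exists: S ⇒ a S b ⇒ a a S b b ⇒ a a b b (using S → a S b twice, then S → ε).

Final answer: Yes - a valid derivation exists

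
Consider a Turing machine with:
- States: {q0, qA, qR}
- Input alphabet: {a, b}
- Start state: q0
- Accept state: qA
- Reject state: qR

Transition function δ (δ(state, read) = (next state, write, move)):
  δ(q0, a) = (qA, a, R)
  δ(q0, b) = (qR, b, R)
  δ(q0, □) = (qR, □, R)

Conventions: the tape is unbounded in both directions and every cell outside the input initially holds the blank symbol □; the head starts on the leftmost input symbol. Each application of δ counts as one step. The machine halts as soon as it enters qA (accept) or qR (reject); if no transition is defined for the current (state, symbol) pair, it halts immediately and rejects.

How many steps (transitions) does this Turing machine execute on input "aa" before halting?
Step 0: [q0]aa (head at position 0)
Step 1: δ(q0, a) = (qA, a, R)  ⊢  a[qA]a (head at position 1)
The machine is in qA, so it halts and accepts.
Number of transitions executed: 1.

Final answer: 1 steps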